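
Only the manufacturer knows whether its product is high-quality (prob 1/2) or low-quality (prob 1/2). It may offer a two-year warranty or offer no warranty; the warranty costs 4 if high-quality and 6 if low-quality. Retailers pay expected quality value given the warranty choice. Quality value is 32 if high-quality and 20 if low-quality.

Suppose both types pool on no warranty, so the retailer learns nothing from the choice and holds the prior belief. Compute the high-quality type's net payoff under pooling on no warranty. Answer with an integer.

Pooled price = 1/2·32 + 1/2·20 = 26.
high-quality pays no cost for no warranty, so net payoff = 26.

26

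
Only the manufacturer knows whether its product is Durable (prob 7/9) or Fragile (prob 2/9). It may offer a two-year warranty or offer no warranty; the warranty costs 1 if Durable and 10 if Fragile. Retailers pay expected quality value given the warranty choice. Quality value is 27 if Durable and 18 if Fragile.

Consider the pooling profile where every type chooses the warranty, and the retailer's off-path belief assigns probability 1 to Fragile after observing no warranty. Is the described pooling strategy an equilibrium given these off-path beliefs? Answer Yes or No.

No

On path, the retailer holds the prior and pays 7/9·27 + 2/9·18 = 25. Off path (no warranty), believing Fragile, it pays 18.
Durable: the warranty nets 25 − 1 = 24; no warranty nets 18. Durable stays.
Fragile: the warranty nets 25 − 10 = 15; no warranty nets 18. Fragile would deviate.
A type deviates, so pooling fails.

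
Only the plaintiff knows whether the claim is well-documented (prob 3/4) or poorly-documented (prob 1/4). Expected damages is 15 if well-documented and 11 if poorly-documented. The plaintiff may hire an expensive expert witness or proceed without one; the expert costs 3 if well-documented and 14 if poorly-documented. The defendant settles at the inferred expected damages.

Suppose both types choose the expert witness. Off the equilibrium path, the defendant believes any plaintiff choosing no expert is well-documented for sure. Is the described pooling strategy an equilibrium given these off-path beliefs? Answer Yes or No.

On path, the defendant holds the prior and pays 3/4·15 + 1/4·11 = 14. Off path (no expert), believing well-documented, it pays 15.
well-documented: the expert witness nets 14 − 3 = 11; no expert nets 15. well-documented would deviate.
poorly-documented: the expert witness nets 14 − 14 = 0; no expert nets 15. poorly-documented would deviate.
A type deviates, so pooling fails.

No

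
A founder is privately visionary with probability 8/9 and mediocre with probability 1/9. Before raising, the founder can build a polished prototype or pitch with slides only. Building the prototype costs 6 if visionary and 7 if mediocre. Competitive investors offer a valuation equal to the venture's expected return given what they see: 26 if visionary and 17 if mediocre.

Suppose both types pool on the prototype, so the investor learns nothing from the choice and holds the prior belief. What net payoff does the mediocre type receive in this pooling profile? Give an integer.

18

Pooled valuation = 8/9·26 + 1/9·17 = 25.
mediocre pays cost 7 for the prototype, so net payoff = 25 − 7 = 18.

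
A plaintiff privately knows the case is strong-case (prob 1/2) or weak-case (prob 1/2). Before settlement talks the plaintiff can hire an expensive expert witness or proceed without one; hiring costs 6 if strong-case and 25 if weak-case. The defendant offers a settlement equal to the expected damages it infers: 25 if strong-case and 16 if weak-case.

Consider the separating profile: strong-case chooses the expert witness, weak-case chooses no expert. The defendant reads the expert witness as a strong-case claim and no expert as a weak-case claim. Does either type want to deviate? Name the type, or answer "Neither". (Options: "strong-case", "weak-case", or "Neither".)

Neither

The expert witness pays 25; no expert pays 16.
strong-case: assigned the expert witness, nets 25 − 6 = 19; deviating to no expert nets 16.
weak-case: assigned no expert, nets 16; deviating to the expert witness nets 25 − 25 = 0.
Both types strictly prefer their assigned action; no profitable deviation.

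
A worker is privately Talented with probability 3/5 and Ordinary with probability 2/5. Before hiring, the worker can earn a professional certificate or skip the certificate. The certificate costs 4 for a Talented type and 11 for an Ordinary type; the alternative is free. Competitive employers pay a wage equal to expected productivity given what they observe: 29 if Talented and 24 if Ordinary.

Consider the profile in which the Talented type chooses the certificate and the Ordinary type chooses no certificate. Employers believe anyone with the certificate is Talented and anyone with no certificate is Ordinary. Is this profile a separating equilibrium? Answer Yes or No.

Under these beliefs, the certificate earns wage 29 and no certificate earns wage 24.
Talented: the certificate nets 29 − 4 = 25; no certificate nets 24. Talented prefers the certificate.
Ordinary: the certificate nets 29 − 11 = 18; no certificate nets 24. Ordinary prefers no certificate.
Neither type deviates, so the separating profile is an equilibrium.

Yes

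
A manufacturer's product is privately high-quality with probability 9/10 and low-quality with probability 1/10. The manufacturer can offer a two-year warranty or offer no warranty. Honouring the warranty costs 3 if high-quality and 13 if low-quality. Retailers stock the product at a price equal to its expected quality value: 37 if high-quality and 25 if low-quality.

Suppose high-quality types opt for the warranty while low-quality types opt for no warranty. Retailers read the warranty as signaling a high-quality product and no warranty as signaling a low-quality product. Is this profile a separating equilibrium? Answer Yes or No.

Under these beliefs, the warranty earns price 37 and no warranty earns price 25.
high-quality: the warranty nets 37 − 3 = 34; no warranty nets 25. high-quality prefers the warranty.
low-quality: the warranty nets 37 − 13 = 24; no warranty nets 25. low-quality prefers no warranty.
Neither type deviates, so the separating profile is an equilibrium.

Yes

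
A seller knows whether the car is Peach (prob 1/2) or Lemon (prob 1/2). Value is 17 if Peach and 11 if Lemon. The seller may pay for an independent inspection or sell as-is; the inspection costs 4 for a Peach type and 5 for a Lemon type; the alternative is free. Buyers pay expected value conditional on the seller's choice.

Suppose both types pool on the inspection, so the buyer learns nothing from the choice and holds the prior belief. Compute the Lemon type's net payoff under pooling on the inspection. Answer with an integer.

9

Pooled price = 1/2·17 + 1/2·11 = 14.
Lemon pays cost 5 for the inspection, so net payoff = 14 − 5 = 9.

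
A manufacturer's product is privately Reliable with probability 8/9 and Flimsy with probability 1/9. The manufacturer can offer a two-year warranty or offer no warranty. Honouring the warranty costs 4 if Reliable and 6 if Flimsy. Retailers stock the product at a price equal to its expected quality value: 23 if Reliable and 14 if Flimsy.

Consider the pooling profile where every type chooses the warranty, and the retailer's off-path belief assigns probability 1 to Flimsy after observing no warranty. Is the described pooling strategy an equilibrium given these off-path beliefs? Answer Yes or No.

On path, the retailer holds the prior and pays 8/9·23 + 1/9·14 = 22. Off path (no warranty), believing Flimsy, it pays 14.
Reliable: the warranty nets 22 − 4 = 18; no warranty nets 14. Reliable stays.
Flimsy: the warranty nets 22 − 6 = 16; no warranty nets 14. Flimsy stays.
No type deviates, so pooling is sustained.

Yes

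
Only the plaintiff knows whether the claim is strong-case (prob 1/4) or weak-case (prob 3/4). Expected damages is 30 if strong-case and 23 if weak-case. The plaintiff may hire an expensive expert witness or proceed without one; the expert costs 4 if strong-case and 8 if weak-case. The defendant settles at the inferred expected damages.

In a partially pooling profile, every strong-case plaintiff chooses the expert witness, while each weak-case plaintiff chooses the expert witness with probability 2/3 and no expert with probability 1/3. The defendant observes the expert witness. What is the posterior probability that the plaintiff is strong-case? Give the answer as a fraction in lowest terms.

1/3

P(the expert witness) = (1/4)·1 + (3/4)·(2/3) = 3/4.
By Bayes' rule, P(strong-case | the expert witness) = (1/4) / (3/4) = 1/3.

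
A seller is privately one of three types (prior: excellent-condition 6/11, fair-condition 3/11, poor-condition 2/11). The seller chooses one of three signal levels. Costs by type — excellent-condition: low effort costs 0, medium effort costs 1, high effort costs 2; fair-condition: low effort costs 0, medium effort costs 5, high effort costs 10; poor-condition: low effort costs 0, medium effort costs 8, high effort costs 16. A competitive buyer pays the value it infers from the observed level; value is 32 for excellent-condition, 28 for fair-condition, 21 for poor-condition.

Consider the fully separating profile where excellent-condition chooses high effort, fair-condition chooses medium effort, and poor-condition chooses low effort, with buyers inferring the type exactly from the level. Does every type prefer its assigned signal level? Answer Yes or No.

Separating prices: high effort → 32, medium effort → 28, low effort → 21.
excellent-condition (assigned high effort): low effort: 21 − 0 = 21; medium effort: 28 − 1 = 27; high effort: 32 − 2 = 30. excellent-condition stays.
fair-condition (assigned medium effort): low effort: 21 − 0 = 21; medium effort: 28 − 5 = 23; high effort: 32 − 10 = 22. fair-condition stays.
poor-condition (assigned low effort): low effort: 21 − 0 = 21; medium effort: 28 − 8 = 20; high effort: 32 − 16 = 16. poor-condition stays.
Every type prefers its assigned level; separation holds.

Yes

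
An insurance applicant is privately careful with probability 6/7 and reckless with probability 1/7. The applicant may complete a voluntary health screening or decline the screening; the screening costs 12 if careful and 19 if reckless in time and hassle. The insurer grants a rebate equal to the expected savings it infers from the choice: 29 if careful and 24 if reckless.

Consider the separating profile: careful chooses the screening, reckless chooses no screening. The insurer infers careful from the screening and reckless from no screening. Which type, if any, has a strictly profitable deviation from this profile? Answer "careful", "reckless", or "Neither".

The screening pays 29; no screening pays 24.
careful: assigned the screening, nets 29 − 12 = 17; deviating to no screening nets 24.
reckless: assigned no screening, nets 24; deviating to the screening nets 29 − 19 = 10.
The careful type gains 7 by deviating.

careful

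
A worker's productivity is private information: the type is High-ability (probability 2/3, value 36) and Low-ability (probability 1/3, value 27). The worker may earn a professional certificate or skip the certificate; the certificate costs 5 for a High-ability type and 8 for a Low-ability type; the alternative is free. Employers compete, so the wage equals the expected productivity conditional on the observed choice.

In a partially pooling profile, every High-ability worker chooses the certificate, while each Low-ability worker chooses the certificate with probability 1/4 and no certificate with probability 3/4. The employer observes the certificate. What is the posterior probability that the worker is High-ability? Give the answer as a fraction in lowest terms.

P(the certificate) = (2/3)·1 + (1/3)·(1/4) = 3/4.
By Bayes' rule, P(High-ability | the certificate) = (2/3) / (3/4) = 8/9.

8/9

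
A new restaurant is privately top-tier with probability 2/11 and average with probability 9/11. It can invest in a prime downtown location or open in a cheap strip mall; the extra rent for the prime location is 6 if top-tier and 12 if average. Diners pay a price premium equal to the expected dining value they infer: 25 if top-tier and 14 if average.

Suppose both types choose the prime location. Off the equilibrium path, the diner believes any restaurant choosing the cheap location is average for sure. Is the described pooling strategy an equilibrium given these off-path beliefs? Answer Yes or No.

On path, the diner holds the prior and pays 2/11·25 + 9/11·14 = 16. Off path (the cheap location), believing average, it pays 14.
top-tier: the prime location nets 16 − 6 = 10; the cheap location nets 14. top-tier would deviate.
average: the prime location nets 16 − 12 = 4; the cheap location nets 14. average would deviate.
A type deviates, so pooling fails.

No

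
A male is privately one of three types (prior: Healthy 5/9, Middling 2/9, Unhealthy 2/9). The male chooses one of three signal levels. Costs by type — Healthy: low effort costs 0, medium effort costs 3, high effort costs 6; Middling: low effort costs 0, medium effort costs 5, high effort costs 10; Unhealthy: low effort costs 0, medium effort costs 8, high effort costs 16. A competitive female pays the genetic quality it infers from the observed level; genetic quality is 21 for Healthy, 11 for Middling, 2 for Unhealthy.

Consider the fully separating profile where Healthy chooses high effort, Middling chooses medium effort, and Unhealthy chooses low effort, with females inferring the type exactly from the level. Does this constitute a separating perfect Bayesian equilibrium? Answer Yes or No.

Separating mating payoffs: high effort → 21, medium effort → 11, low effort → 2.
Healthy (assigned high effort): low effort: 2 − 0 = 2; medium effort: 11 − 3 = 8; high effort: 21 − 6 = 15. Healthy stays.
Middling (assigned medium effort): low effort: 2 − 0 = 2; medium effort: 11 − 5 = 6; high effort: 21 − 10 = 11. Middling prefers high effort.
Unhealthy (assigned low effort): low effort: 2 − 0 = 2; medium effort: 11 − 8 = 3; high effort: 21 − 16 = 5. Unhealthy prefers high effort.
At least one type deviates; the separating profile fails.

No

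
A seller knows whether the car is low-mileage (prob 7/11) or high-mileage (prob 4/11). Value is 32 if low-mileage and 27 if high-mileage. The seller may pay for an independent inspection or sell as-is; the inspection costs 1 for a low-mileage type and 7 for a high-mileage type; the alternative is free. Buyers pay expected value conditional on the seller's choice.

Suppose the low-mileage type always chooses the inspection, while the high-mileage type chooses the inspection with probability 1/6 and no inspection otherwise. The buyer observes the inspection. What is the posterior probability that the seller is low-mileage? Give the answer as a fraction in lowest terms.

P(the inspection) = (7/11)·1 + (4/11)·(1/6) = 23/33.
By Bayes' rule, P(low-mileage | the inspection) = (7/11) / (23/33) = 21/23.

21/23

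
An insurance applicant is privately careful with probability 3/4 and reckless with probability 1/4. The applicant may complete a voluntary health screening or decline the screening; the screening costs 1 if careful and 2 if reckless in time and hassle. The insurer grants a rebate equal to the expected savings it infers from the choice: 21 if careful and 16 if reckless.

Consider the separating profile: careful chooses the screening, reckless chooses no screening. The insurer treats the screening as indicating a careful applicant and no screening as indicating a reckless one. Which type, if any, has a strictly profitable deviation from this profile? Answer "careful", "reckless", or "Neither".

The screening pays 21; no screening pays 16.
careful: assigned the screening, nets 21 − 1 = 20; deviating to no screening nets 16.
reckless: assigned no screening, nets 16; deviating to the screening nets 21 − 2 = 19.
The reckless type gains 3 by deviating.

reckless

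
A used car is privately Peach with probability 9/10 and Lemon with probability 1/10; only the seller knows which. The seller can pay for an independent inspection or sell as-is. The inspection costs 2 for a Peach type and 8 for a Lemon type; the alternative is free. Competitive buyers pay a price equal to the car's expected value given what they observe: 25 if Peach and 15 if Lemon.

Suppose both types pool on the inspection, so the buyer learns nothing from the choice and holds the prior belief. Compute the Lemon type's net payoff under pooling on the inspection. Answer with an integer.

16

Pooled price = 9/10·25 + 1/10·15 = 24.
Lemon pays cost 8 for the inspection, so net payoff = 24 − 8 = 16.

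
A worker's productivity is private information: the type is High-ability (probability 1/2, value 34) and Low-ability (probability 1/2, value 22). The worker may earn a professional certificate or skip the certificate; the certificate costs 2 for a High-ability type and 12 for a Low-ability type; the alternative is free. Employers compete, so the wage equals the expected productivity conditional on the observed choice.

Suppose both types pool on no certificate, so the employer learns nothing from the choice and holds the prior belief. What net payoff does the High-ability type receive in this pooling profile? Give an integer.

Pooled wage = 1/2·34 + 1/2·22 = 28.
High-ability pays no cost for no certificate, so net payoff = 28.

28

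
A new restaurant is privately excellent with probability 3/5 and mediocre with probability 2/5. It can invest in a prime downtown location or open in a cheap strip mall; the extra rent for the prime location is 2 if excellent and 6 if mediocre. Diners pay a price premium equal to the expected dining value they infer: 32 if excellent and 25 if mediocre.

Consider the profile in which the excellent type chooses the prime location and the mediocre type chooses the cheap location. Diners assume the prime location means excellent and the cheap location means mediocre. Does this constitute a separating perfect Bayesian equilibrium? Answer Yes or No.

Under these beliefs, the prime location earns price premium 32 and the cheap location earns price premium 25.
excellent: the prime location nets 32 − 2 = 30; the cheap location nets 25. excellent prefers the prime location.
mediocre: the prime location nets 32 − 6 = 26; the cheap location nets 25. mediocre would deviate to the prime location.
mediocre has a profitable deviation, so the profile is not an equilibrium.

No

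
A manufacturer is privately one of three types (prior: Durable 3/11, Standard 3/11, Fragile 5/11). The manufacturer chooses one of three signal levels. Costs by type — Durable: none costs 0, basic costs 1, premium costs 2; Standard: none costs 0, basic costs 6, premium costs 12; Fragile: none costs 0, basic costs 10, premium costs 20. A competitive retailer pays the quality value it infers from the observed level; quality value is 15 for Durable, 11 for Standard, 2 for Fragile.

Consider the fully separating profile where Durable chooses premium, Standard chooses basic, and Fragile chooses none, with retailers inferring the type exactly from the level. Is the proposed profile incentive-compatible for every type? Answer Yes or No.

Separating prices: premium → 15, basic → 11, none → 2.
Durable (assigned premium): none: 2 − 0 = 2; basic: 11 − 1 = 10; premium: 15 − 2 = 13. Durable stays.
Standard (assigned basic): none: 2 − 0 = 2; basic: 11 − 6 = 5; premium: 15 − 12 = 3. Standard stays.
Fragile (assigned none): none: 2 − 0 = 2; basic: 11 − 10 = 1; premium: 15 − 20 = -5. Fragile stays.
Every type prefers its assigned level; separation holds.

Yes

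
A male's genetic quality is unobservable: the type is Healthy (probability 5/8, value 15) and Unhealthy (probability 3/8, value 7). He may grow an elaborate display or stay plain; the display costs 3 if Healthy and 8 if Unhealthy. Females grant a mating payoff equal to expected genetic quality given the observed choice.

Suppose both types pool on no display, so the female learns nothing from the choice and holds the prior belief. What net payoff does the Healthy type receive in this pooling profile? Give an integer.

Pooled mating payoff = 5/8·15 + 3/8·7 = 12.
Healthy pays no cost for no display, so net payoff = 12.

12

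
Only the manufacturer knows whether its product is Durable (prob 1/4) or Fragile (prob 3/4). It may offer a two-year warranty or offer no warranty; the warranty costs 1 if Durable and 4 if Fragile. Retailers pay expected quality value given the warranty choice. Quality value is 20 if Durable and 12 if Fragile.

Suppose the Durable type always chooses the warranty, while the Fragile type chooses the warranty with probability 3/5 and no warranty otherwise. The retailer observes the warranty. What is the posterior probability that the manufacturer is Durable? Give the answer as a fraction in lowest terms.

5/14

P(the warranty) = (1/4)·1 + (3/4)·(3/5) = 7/10.
By Bayes' rule, P(Durable | the warranty) = (1/4) / (7/10) = 5/14.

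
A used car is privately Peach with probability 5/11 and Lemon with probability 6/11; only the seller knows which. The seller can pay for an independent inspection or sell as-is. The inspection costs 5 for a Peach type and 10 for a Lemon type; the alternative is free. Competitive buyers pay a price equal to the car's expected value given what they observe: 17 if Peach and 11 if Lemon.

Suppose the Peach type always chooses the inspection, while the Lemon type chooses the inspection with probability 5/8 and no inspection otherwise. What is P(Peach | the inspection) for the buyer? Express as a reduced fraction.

P(the inspection) = (5/11)·1 + (6/11)·(5/8) = 35/44.
By Bayes' rule, P(Peach | the inspection) = (5/11) / (35/44) = 4/7.

4/7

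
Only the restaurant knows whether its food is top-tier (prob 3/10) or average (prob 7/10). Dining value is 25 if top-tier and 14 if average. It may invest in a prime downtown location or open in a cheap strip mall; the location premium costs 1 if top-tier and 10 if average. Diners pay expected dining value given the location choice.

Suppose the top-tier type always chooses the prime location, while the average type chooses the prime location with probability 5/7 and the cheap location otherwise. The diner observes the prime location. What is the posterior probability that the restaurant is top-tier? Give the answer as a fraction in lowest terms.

3/8

P(the prime location) = (3/10)·1 + (7/10)·(5/7) = 4/5.
By Bayes' rule, P(top-tier | the prime location) = (3/10) / (4/5) = 3/8.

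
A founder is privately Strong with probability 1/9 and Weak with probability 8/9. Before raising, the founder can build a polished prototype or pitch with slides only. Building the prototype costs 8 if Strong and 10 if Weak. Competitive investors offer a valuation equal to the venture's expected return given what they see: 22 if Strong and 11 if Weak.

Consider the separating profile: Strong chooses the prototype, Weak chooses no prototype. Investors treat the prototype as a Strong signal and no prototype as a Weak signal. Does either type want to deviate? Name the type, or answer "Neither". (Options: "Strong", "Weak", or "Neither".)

Weak

The prototype pays 22; no prototype pays 11.
Strong: assigned the prototype, nets 22 − 8 = 14; deviating to no prototype nets 11.
Weak: assigned no prototype, nets 11; deviating to the prototype nets 22 − 10 = 12.
The Weak type gains 1 by deviating.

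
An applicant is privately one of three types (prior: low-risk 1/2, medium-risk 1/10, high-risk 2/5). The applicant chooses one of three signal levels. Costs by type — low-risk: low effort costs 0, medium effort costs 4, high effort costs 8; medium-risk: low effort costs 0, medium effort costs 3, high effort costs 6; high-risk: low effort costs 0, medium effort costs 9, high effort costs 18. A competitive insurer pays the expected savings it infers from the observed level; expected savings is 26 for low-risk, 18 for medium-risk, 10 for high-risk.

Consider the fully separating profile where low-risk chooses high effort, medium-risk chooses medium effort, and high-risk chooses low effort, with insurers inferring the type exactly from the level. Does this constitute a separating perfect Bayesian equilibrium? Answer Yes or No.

No

Separating rebates: high effort → 26, medium effort → 18, low effort → 10.
low-risk (assigned high effort): low effort: 10 − 0 = 10; medium effort: 18 − 4 = 14; high effort: 26 − 8 = 18. low-risk stays.
medium-risk (assigned medium effort): low effort: 10 − 0 = 10; medium effort: 18 − 3 = 15; high effort: 26 − 6 = 20. medium-risk prefers high effort.
high-risk (assigned low effort): low effort: 10 − 0 = 10; medium effort: 18 − 9 = 9; high effort: 26 − 18 = 8. high-risk stays.
At least one type deviates; the separating profile fails.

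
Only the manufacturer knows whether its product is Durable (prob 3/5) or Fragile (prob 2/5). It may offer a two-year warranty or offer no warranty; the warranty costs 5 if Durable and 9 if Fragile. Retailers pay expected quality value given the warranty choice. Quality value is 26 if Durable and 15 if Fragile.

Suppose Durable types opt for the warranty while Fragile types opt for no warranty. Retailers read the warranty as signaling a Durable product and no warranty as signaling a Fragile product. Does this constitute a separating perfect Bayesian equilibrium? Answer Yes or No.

Under these beliefs, the warranty earns price 26 and no warranty earns price 15.
Durable: the warranty nets 26 − 5 = 21; no warranty nets 15. Durable prefers the warranty.
Fragile: the warranty nets 26 − 9 = 17; no warranty nets 15. Fragile would deviate to the warranty.
Fragile has a profitable deviation, so the profile is not an equilibrium.

No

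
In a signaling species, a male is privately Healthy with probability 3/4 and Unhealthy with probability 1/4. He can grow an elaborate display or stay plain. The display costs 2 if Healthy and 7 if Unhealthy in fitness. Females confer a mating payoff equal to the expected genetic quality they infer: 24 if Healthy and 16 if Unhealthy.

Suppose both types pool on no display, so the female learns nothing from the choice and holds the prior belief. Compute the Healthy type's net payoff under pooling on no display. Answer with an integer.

22

Pooled mating payoff = 3/4·24 + 1/4·16 = 22.
Healthy pays no cost for no display, so net payoff = 22.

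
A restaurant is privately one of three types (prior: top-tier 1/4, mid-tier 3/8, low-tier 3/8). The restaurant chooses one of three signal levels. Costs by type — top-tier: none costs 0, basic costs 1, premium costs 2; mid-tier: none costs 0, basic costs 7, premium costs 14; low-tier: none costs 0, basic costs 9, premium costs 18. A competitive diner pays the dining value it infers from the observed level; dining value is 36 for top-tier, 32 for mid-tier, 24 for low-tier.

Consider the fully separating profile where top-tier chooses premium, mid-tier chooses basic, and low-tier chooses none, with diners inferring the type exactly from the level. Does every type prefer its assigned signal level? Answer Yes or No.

Yes

Separating price premiums: premium → 36, basic → 32, none → 24.
top-tier (assigned premium): none: 24 − 0 = 24; basic: 32 − 1 = 31; premium: 36 − 2 = 34. top-tier stays.
mid-tier (assigned basic): none: 24 − 0 = 24; basic: 32 − 7 = 25; premium: 36 − 14 = 22. mid-tier stays.
low-tier (assigned none): none: 24 − 0 = 24; basic: 32 − 9 = 23; premium: 36 − 18 = 18. low-tier stays.
Every type prefers its assigned level; separation holds.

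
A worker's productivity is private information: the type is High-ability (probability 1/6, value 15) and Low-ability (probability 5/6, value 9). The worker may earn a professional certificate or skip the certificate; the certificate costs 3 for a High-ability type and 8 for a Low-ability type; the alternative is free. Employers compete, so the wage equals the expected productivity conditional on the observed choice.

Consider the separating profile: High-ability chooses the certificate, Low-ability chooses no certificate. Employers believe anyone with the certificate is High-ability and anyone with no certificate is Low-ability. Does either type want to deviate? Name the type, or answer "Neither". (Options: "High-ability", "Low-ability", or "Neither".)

The certificate pays 15; no certificate pays 9.
High-ability: assigned the certificate, nets 15 − 3 = 12; deviating to no certificate nets 9.
Low-ability: assigned no certificate, nets 9; deviating to the certificate nets 15 − 8 = 7.
Both types strictly prefer their assigned action; no profitable deviation.

Neither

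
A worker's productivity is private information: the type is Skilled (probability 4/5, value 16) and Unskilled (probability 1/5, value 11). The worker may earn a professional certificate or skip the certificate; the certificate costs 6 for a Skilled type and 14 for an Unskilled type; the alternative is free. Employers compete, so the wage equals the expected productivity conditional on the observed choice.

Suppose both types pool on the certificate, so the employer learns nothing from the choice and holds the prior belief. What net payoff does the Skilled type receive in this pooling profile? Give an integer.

Pooled wage = 4/5·16 + 1/5·11 = 15.
Skilled pays cost 6 for the certificate, so net payoff = 15 − 6 = 9.

9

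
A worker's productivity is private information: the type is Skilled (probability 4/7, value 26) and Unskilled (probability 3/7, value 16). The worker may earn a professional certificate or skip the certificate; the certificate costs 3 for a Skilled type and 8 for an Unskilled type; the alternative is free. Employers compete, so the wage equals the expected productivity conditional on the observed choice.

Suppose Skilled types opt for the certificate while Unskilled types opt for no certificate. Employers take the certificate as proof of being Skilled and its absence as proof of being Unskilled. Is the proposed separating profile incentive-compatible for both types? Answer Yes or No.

No

Under these beliefs, the certificate earns wage 26 and no certificate earns wage 16.
Skilled: the certificate nets 26 − 3 = 23; no certificate nets 16. Skilled prefers the certificate.
Unskilled: the certificate nets 26 − 8 = 18; no certificate nets 16. Unskilled would deviate to the certificate.
Unskilled has a profitable deviation, so the profile is not an equilibrium.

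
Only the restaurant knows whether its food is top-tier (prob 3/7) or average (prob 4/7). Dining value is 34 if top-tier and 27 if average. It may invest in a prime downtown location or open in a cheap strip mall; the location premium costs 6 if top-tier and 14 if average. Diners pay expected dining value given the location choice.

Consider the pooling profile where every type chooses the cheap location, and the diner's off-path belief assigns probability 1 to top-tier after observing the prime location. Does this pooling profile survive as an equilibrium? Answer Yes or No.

Yes

On path, the diner holds the prior and pays 3/7·34 + 4/7·27 = 30. Off path (the prime location), believing top-tier, it pays 34.
top-tier: the cheap location nets 30; the prime location nets 34 − 6 = 28. top-tier stays.
average: the cheap location nets 30; the prime location nets 34 − 14 = 20. average stays.
No type deviates, so pooling is sustained.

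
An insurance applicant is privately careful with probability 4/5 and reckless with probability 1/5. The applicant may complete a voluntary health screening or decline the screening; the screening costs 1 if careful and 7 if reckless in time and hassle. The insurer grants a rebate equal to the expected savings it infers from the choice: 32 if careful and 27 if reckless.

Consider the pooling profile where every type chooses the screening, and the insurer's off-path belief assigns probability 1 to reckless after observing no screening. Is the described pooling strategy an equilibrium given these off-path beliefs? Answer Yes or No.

No

On path, the insurer holds the prior and pays 4/5·32 + 1/5·27 = 31. Off path (no screening), believing reckless, it pays 27.
careful: the screening nets 31 − 1 = 30; no screening nets 27. careful stays.
reckless: the screening nets 31 − 7 = 24; no screening nets 27. reckless would deviate.
A type deviates, so pooling fails.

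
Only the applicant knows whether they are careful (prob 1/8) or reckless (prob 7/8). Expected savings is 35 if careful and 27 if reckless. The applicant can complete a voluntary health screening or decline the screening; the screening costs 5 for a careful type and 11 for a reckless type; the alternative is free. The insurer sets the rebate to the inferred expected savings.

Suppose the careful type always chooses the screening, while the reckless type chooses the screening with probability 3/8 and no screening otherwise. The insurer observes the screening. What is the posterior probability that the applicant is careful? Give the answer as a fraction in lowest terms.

P(the screening) = (1/8)·1 + (7/8)·(3/8) = 29/64.
By Bayes' rule, P(careful | the screening) = (1/8) / (29/64) = 8/29.

8/29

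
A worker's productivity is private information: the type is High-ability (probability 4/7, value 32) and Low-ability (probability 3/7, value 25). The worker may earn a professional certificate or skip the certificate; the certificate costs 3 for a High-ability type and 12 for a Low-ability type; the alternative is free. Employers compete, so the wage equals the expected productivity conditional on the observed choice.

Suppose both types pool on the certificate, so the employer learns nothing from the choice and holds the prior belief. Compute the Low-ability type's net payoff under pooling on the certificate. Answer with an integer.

17

Pooled wage = 4/7·32 + 3/7·25 = 29.
Low-ability pays cost 12 for the certificate, so net payoff = 29 − 12 = 17.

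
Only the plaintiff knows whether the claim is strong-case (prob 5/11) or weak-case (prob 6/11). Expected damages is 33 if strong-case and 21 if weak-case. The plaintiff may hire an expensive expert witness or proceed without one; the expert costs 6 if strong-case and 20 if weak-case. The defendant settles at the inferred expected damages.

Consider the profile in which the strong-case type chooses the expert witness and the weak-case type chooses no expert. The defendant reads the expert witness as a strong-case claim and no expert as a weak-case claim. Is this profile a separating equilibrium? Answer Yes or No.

Yes

Under these beliefs, the expert witness earns settlement 33 and no expert earns settlement 21.
strong-case: the expert witness nets 33 − 6 = 27; no expert nets 21. strong-case prefers the expert witness.
weak-case: the expert witness nets 33 − 20 = 13; no expert nets 21. weak-case prefers no expert.
Neither type deviates, so the separating profile is an equilibrium.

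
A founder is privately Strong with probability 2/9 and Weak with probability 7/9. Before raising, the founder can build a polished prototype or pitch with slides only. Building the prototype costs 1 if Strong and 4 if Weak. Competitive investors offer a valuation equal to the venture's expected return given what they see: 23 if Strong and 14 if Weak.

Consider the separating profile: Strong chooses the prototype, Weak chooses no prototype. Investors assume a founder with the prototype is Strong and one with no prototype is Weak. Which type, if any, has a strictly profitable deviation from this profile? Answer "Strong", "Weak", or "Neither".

The prototype pays 23; no prototype pays 14.
Strong: assigned the prototype, nets 23 − 1 = 22; deviating to no prototype nets 14.
Weak: assigned no prototype, nets 14; deviating to the prototype nets 23 − 4 = 19.
The Weak type gains 5 by deviating.

Weak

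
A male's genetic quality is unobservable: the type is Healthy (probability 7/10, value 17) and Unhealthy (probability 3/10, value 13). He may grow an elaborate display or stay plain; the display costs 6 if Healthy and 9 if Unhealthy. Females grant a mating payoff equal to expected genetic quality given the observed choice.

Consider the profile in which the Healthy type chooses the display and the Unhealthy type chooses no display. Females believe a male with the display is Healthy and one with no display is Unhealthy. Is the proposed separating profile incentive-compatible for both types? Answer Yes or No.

Under these beliefs, the display earns mating payoff 17 and no display earns mating payoff 13.
Healthy: the display nets 17 − 6 = 11; no display nets 13. Healthy would deviate to no display.
Unhealthy: the display nets 17 − 9 = 8; no display nets 13. Unhealthy prefers no display.
Healthy has a profitable deviation, so the profile is not an equilibrium.

No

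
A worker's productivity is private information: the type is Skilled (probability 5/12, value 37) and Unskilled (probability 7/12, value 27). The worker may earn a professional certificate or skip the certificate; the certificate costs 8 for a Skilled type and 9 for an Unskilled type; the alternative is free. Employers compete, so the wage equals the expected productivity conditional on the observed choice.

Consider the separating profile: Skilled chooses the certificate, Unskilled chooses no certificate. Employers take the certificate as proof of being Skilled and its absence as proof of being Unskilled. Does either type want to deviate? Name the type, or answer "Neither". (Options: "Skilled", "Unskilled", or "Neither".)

Unskilled

The certificate pays 37; no certificate pays 27.
Skilled: assigned the certificate, nets 37 − 8 = 29; deviating to no certificate nets 27.
Unskilled: assigned no certificate, nets 27; deviating to the certificate nets 37 − 9 = 28.
The Unskilled type gains 1 by deviating.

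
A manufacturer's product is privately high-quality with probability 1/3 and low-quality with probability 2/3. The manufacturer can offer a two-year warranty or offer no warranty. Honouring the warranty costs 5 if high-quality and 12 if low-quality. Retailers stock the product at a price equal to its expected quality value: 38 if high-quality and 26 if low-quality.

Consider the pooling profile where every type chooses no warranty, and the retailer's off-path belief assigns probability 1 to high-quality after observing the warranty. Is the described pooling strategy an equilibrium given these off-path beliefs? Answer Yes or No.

No

On path, the retailer holds the prior and pays 1/3·38 + 2/3·26 = 30. Off path (the warranty), believing high-quality, it pays 38.
high-quality: no warranty nets 30; the warranty nets 38 − 5 = 33. high-quality would deviate.
low-quality: no warranty nets 30; the warranty nets 38 − 12 = 26. low-quality stays.
A type deviates, so pooling fails.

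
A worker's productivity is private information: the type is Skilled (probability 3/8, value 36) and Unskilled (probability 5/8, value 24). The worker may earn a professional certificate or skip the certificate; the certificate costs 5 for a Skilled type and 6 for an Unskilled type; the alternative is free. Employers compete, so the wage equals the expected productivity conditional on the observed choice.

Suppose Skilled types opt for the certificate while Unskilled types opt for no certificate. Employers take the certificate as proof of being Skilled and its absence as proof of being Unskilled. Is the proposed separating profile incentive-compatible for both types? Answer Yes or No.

Under these beliefs, the certificate earns wage 36 and no certificate earns wage 24.
Skilled: the certificate nets 36 − 5 = 31; no certificate nets 24. Skilled prefers the certificate.
Unskilled: the certificate nets 36 − 6 = 30; no certificate nets 24. Unskilled would deviate to the certificate.
Unskilled has a profitable deviation, so the profile is not an equilibrium.

No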